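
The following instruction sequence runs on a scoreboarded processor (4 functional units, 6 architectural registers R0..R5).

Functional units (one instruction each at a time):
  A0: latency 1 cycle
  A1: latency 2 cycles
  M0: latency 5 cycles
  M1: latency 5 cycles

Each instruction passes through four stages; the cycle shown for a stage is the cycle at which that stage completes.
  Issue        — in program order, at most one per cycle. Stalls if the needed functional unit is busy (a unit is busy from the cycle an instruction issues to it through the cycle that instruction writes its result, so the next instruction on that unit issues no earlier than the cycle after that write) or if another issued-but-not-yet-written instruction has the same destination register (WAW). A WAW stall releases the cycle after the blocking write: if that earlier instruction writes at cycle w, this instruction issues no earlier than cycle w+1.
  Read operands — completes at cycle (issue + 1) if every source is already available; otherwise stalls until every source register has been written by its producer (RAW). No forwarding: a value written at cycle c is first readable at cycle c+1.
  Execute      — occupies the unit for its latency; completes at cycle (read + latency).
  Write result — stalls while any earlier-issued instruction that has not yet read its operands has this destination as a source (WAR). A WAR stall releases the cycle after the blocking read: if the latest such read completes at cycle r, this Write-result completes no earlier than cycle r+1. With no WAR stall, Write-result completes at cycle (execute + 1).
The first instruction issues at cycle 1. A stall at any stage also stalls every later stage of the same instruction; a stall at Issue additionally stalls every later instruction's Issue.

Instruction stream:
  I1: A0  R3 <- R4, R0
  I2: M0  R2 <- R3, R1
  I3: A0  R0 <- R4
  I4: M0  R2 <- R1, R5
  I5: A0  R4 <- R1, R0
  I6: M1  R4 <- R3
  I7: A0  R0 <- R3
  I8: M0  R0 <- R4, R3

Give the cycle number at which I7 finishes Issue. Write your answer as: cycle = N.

cycle 1: I1 dispatched to A0
cycle 2: I1 operands ready · I2 dispatched to M0
cycle 3: I1 complete
cycle 4: R3←I1
cycle 5: I2 operands ready · I3 dispatched to A0
cycle 6: I3 operands ready
cycle 7: I3 complete
cycle 8: R0←I3
cycle 10: I2 complete
cycle 11: R2←I2
cycle 12: I4 dispatched to M0
cycle 13: I4 operands ready · I5 dispatched to A0
cycle 14: I5 operands ready
cycle 15: I5 complete
cycle 16: R4←I5
cycle 17: I6 dispatched to M1
cycle 18: I4 complete · I6 operands ready · I7 dispatched to A0
cycle 19: R2←I4 · I7 operands ready
cycle 20: I7 complete
cycle 21: R0←I7
cycle 22: I8 dispatched to M0
cycle 23: I6 complete
cycle 24: R4←I6
cycle 25: I8 operands ready
cycle 30: I8 complete
cycle 31: R0←I8

cycle = 18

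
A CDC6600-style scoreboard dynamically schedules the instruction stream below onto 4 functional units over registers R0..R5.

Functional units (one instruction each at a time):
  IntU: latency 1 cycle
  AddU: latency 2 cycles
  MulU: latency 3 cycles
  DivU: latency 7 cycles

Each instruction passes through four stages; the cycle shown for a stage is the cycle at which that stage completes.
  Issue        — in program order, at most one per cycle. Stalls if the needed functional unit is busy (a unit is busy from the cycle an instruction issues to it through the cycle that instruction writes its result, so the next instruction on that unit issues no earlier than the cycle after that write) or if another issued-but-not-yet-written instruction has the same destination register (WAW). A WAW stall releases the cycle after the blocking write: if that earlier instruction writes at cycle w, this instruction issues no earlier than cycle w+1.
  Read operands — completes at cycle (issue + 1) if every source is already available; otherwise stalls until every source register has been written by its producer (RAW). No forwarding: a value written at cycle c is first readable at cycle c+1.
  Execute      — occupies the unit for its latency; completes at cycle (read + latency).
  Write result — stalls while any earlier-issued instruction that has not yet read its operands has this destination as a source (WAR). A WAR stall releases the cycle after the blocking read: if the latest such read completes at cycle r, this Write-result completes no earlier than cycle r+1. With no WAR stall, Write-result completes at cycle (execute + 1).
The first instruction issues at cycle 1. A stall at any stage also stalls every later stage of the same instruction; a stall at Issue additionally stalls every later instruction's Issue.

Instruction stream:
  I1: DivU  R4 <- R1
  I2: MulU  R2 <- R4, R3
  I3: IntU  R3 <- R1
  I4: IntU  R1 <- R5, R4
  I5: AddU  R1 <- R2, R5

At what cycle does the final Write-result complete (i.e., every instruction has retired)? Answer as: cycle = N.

cycle = 21

1) issue 1, read 2, done 9, write 10
2) issue 2, read 11, done 14, write 15  <RAW R4: wait I1 write@10>
3) issue 3, read 4, done 5, write 12  <WAR R3: wait I2 read@11>
4) issue 13, read 14, done 15, write 16  <struct: IntU busy until I3 writes@12>
5) issue 17, read 18, done 20, write 21  <WAW R1: wait I4 write@16>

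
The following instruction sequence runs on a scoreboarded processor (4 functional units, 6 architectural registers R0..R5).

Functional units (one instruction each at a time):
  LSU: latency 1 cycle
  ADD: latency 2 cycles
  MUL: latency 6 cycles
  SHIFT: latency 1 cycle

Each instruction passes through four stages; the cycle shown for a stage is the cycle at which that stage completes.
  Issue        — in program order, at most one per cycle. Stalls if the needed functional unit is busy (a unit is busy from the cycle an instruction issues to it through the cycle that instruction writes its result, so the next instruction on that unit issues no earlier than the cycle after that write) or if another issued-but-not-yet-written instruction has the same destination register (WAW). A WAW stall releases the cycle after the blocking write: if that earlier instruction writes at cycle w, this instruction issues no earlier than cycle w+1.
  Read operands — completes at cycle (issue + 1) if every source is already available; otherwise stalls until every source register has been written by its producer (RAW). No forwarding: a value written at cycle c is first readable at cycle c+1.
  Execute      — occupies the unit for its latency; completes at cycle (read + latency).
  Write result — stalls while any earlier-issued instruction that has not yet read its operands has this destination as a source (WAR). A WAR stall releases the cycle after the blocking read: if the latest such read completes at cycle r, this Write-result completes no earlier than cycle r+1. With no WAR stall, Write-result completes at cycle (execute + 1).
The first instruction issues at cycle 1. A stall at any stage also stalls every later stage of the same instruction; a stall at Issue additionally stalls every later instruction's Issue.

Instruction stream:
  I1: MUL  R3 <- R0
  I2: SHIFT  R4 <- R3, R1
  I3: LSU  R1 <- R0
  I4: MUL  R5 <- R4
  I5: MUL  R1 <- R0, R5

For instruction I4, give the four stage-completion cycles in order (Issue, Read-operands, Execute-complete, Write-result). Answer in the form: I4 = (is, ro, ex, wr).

  I1 | 1 | 2 | 8 | 9
  I2 | 2 | 10 | 11 | 12   RAW R3: wait I1 write@9
  I3 | 3 | 4 | 5 | 11   WAR R1: wait I2 read@10
  I4 | 10 | 13 | 19 | 20   struct: MUL busy until I1 writes@9 · RAW R4: wait I2 write@12
  I5 | 21 | 22 | 28 | 29   struct: MUL busy until I4 writes@20

I4 = (10, 13, 19, 20)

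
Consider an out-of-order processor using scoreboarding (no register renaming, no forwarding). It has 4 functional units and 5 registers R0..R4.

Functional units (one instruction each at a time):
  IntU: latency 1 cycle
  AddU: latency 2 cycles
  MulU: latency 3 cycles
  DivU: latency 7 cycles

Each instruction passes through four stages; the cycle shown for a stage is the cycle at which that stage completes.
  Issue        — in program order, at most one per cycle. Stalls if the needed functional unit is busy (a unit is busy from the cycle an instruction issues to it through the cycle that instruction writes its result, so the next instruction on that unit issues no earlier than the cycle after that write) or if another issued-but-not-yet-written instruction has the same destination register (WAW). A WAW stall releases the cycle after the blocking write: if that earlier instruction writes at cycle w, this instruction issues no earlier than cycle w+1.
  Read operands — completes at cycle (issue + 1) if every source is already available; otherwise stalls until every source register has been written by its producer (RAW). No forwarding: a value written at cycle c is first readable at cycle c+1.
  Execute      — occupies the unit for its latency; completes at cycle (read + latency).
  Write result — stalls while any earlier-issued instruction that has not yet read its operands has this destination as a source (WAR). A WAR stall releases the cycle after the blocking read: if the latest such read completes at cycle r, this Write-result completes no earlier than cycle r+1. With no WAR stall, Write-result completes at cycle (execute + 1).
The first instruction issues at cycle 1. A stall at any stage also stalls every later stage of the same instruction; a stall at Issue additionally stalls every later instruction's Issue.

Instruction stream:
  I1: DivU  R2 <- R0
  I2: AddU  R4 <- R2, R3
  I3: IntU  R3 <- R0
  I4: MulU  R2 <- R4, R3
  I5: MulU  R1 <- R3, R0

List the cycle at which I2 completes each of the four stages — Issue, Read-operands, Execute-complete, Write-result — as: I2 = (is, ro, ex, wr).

I2 = (2, 11, 13, 14)

c1: I1 dispatched to DivU
c2: I1 operands ready; I2 dispatched to AddU
c3: I3 dispatched to IntU
c4: I3 operands ready
c5: I3 complete
c9: I1 complete
c10: R2←I1
c11: I2 operands ready; I4 dispatched to MulU
c12: R3←I3
c13: I2 complete
c14: R4←I2
c15: I4 operands ready
c18: I4 complete
c19: R2←I4
c20: I5 dispatched to MulU
c21: I5 operands ready
c24: I5 complete
c25: R1←I5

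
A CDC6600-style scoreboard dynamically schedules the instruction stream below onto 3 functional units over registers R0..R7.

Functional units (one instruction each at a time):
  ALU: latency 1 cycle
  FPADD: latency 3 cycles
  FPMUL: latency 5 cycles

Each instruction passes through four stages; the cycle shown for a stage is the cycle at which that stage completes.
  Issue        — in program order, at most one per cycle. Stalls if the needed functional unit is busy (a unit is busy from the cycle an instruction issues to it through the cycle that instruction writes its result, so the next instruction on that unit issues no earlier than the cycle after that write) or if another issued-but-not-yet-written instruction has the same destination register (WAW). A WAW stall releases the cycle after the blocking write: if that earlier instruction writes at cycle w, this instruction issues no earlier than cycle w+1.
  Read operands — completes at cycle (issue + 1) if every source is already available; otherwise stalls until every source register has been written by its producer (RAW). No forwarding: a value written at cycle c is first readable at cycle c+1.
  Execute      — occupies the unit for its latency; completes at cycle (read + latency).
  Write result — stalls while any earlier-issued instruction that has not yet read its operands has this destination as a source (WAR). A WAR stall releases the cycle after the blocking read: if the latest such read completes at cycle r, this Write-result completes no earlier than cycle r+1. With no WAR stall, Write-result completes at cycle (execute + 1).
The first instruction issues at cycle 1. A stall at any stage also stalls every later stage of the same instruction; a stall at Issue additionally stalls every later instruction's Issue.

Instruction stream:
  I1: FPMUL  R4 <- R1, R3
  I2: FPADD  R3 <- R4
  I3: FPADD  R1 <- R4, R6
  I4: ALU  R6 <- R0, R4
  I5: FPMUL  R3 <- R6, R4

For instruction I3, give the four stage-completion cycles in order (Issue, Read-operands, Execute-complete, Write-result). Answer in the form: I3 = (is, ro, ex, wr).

I3 = (14, 15, 18, 19)

I1: IS=1 RO=2 EX=7 WR=8
I2: IS=2 RO=9 EX=12 WR=13  [RAW R4: wait I1 write@8]
I3: IS=14 RO=15 EX=18 WR=19  [struct: FPADD busy until I2 writes@13]
I4: IS=15 RO=16 EX=17 WR=18
I5: IS=16 RO=19 EX=24 WR=25  [RAW R6: wait I4 write@18]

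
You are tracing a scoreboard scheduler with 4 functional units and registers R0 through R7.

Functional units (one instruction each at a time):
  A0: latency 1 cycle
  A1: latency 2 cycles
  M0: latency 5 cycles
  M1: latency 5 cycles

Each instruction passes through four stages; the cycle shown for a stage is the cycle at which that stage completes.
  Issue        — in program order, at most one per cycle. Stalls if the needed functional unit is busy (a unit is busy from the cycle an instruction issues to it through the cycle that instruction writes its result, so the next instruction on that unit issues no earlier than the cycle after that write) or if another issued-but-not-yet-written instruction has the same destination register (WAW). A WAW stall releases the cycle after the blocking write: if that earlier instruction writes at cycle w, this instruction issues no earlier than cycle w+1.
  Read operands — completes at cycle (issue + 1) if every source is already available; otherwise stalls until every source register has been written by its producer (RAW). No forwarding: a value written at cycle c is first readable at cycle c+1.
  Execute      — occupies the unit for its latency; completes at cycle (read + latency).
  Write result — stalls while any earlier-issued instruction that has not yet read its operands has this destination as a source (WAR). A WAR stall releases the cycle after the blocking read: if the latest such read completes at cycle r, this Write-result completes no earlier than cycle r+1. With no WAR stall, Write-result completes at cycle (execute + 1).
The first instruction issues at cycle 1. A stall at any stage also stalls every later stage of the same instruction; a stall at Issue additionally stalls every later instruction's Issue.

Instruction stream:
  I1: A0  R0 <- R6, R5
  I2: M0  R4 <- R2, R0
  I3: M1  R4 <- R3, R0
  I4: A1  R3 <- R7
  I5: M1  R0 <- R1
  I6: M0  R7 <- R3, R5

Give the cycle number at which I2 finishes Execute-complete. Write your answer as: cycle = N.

cycle = 10

t=1  I1 issues→A0
t=2  I1 reads · I2 issues→M0
t=3  I1 exec-done
t=4  I1 writes R0
t=5  I2 reads
t=10  I2 exec-done
t=11  I2 writes R4
t=12  I3 issues→M1
t=13  I3 reads · I4 issues→A1
t=14  I4 reads
t=16  I4 exec-done
t=17  I4 writes R3
t=18  I3 exec-done
t=19  I3 writes R4
t=20  I5 issues→M1
t=21  I5 reads · I6 issues→M0
t=22  I6 reads
t=26  I5 exec-done
t=27  I5 writes R0 · I6 exec-done
t=28  I6 writes R7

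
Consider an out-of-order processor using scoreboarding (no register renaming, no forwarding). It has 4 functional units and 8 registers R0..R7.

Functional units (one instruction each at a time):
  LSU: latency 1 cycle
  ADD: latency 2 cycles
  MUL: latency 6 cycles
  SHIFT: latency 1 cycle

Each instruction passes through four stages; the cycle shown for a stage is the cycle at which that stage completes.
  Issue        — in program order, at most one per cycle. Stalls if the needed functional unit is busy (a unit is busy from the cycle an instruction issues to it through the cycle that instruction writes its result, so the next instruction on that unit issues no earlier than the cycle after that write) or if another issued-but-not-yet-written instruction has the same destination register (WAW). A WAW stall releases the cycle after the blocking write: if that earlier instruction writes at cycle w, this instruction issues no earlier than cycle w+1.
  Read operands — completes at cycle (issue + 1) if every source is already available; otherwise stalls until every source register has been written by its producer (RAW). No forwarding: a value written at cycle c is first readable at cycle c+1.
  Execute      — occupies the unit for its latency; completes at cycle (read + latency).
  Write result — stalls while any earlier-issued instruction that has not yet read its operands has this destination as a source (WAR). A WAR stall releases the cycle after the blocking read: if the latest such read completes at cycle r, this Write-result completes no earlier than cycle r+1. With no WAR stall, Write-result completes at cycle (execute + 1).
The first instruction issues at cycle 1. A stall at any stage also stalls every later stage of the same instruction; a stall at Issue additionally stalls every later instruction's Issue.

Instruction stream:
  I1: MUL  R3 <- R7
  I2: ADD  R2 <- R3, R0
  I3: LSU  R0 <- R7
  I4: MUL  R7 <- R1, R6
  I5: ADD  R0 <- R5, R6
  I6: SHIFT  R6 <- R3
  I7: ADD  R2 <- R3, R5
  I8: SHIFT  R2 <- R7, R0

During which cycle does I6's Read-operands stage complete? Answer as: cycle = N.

[1] I1 issues→MUL
[2] I1 reads, I2 issues→ADD
[3] I3 issues→LSU
[4] I3 reads
[5] I3 exec-done
[8] I1 exec-done
[9] I1 writes R3
[10] I2 reads, I4 issues→MUL
[11] I3 writes R0, I4 reads
[12] I2 exec-done
[13] I2 writes R2
[14] I5 issues→ADD
[15] I5 reads, I6 issues→SHIFT
[16] I6 reads
[17] I4 exec-done, I5 exec-done, I6 exec-done
[18] I4 writes R7, I5 writes R0, I6 writes R6
[19] I7 issues→ADD
[20] I7 reads
[22] I7 exec-done
[23] I7 writes R2
[24] I8 issues→SHIFT
[25] I8 reads
[26] I8 exec-done
[27] I8 writes R2

cycle = 16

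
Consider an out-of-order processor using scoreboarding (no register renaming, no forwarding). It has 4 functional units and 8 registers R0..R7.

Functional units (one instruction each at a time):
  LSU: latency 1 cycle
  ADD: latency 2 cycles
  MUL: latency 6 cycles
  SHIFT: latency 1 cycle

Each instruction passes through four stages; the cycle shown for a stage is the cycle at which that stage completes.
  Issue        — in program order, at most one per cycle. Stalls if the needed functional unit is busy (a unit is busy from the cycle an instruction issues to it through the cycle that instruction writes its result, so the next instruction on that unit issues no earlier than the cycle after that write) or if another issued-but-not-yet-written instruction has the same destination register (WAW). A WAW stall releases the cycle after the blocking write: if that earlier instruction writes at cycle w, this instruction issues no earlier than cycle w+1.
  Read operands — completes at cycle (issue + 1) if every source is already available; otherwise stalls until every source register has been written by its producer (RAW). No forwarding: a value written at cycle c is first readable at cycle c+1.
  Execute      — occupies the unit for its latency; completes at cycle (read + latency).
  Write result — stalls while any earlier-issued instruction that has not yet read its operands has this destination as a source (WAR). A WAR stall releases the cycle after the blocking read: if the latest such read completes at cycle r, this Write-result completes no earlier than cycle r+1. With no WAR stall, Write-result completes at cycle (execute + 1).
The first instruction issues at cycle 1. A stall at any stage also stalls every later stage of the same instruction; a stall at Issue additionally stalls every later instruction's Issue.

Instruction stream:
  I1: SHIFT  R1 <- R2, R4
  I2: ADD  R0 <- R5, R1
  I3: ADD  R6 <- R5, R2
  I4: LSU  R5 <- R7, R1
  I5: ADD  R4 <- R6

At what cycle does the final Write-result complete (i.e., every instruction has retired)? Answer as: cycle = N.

cycle = 18

1) issue 1, read 2, done 3, write 4
2) issue 2, read 5, done 7, write 8  <RAW R1: wait I1 write@4>
3) issue 9, read 10, done 12, write 13  <struct: ADD busy until I2 writes@8>
4) issue 10, read 11, done 12, write 13
5) issue 14, read 15, done 17, write 18  <struct: ADD busy until I3 writes@13>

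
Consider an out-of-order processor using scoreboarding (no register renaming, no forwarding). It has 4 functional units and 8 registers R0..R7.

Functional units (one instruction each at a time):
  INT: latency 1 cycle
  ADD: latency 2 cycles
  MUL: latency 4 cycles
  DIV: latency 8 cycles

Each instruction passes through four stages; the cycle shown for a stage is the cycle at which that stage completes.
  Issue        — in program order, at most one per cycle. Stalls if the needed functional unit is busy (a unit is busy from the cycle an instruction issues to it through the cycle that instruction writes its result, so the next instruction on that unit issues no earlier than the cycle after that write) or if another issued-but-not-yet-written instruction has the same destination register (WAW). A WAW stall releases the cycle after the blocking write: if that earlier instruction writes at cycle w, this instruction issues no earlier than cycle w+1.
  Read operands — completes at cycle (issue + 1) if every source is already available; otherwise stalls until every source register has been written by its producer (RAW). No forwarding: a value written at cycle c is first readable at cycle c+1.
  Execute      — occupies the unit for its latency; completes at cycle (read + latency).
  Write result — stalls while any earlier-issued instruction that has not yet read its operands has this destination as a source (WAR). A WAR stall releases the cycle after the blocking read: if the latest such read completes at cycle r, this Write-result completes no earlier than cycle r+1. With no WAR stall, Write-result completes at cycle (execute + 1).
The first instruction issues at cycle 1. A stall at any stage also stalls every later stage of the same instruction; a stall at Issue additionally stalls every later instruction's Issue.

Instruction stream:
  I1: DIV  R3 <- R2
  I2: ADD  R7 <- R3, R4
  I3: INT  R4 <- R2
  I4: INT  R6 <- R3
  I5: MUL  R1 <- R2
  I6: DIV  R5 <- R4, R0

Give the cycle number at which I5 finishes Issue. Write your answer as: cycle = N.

I1  is:1  ro:2  ex:10  wr:11
I2  is:2  ro:12  ex:14  wr:15  — RAW R3: wait I1 write@11
I3  is:3  ro:4  ex:5  wr:13  — WAR R4: wait I2 read@12
I4  is:14  ro:15  ex:16  wr:17  — struct: INT busy until I3 writes@13
I5  is:15  ro:16  ex:20  wr:21
I6  is:16  ro:17  ex:25  wr:26

cycle = 15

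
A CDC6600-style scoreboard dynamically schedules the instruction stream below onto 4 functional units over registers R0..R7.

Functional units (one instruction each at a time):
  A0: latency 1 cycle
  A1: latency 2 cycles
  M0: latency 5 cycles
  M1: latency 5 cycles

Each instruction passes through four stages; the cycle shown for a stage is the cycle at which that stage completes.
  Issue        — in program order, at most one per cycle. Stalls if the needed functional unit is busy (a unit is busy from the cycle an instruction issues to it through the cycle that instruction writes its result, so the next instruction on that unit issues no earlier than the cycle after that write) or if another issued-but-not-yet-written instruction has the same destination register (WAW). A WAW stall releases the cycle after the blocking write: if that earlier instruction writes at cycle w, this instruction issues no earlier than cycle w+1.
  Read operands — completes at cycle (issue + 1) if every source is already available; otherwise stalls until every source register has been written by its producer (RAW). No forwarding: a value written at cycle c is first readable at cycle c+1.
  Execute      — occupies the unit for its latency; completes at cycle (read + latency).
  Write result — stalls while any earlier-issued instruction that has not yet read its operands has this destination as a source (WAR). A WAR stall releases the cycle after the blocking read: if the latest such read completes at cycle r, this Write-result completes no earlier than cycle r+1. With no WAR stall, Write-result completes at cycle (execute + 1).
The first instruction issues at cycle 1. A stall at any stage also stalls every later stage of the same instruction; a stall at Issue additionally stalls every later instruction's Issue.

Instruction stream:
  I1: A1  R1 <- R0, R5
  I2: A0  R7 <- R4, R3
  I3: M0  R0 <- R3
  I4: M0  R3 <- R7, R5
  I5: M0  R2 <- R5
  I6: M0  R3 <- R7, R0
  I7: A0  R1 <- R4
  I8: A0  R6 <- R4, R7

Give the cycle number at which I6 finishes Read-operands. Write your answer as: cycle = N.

cycle = 28

1) issue 1, read 2, done 4, write 5
2) issue 2, read 3, done 4, write 5
3) issue 3, read 4, done 9, write 10
4) issue 11, read 12, done 17, write 18  <struct: M0 busy until I3 writes@10>
5) issue 19, read 20, done 25, write 26  <struct: M0 busy until I4 writes@18>
6) issue 27, read 28, done 33, write 34  <struct: M0 busy until I5 writes@26>
7) issue 28, read 29, done 30, write 31
8) issue 32, read 33, done 34, write 35  <struct: A0 busy until I7 writes@31>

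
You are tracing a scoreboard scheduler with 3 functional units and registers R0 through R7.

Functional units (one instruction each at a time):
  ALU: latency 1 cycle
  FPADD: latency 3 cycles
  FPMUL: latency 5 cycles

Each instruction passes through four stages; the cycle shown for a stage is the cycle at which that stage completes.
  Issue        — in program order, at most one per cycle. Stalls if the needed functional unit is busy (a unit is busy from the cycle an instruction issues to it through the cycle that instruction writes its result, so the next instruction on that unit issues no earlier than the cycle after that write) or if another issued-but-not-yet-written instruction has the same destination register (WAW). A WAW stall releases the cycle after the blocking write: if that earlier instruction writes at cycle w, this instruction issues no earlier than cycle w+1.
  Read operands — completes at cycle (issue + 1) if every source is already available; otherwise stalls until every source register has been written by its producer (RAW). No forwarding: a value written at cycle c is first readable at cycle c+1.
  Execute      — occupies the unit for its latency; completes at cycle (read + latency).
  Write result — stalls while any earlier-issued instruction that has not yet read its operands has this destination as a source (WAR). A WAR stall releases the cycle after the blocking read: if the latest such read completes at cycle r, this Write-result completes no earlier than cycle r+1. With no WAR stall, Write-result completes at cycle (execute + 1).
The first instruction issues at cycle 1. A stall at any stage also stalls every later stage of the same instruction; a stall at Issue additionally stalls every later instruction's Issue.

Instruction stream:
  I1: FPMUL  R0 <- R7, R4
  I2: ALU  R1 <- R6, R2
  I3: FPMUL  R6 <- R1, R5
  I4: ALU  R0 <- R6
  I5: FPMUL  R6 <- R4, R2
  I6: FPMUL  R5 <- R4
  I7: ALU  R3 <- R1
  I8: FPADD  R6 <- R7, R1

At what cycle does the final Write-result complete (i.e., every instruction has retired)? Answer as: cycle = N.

cycle = 32

c1: issue I1 (FPMUL)
c2: I1 read-ops | issue I2 (ALU)
c3: I2 read-ops
c4: I2 finished on ALU
c5: I2→R1
c7: I1 finished on FPMUL
c8: I1→R0
c9: issue I3 (FPMUL)
c10: I3 read-ops | issue I4 (ALU)
c15: I3 finished on FPMUL
c16: I3→R6
c17: I4 read-ops | issue I5 (FPMUL)
c18: I4 finished on ALU | I5 read-ops
c19: I4→R0
c23: I5 finished on FPMUL
c24: I5→R6
c25: issue I6 (FPMUL)
c26: I6 read-ops | issue I7 (ALU)
c27: I7 read-ops | issue I8 (FPADD)
c28: I7 finished on ALU | I8 read-ops
c29: I7→R3
c31: I6 finished on FPMUL | I8 finished on FPADD
c32: I6→R5 | I8→R6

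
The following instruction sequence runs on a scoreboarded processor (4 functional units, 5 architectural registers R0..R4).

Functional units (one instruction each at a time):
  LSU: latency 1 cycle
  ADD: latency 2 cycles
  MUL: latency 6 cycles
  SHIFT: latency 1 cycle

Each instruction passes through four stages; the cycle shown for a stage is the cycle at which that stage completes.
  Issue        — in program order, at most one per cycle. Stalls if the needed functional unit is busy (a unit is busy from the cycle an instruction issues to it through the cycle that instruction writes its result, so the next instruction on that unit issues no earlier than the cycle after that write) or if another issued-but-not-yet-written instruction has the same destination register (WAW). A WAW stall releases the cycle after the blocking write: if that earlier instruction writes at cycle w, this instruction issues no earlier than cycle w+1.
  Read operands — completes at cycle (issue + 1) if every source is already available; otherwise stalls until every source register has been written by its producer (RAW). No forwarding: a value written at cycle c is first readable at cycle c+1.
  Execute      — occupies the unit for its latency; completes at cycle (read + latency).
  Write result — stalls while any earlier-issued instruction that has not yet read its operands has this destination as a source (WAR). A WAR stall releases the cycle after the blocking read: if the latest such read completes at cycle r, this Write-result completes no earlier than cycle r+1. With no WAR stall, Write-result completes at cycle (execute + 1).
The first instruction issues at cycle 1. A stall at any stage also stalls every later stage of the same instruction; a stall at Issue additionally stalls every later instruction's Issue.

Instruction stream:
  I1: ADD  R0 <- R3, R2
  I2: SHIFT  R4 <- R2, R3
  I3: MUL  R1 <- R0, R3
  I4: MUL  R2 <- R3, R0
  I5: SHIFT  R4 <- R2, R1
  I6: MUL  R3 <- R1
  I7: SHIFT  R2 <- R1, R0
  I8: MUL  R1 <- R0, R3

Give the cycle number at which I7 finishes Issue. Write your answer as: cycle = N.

t=1  I1 issues→ADD
t=2  I1 reads · I2 issues→SHIFT
t=3  I2 reads · I3 issues→MUL
t=4  I1 exec-done · I2 exec-done
t=5  I1 writes R0 · I2 writes R4
t=6  I3 reads
t=12  I3 exec-done
t=13  I3 writes R1
t=14  I4 issues→MUL
t=15  I4 reads · I5 issues→SHIFT
t=21  I4 exec-done
t=22  I4 writes R2
t=23  I5 reads · I6 issues→MUL
t=24  I5 exec-done · I6 reads
t=25  I5 writes R4
t=26  I7 issues→SHIFT
t=27  I7 reads
t=28  I7 exec-done
t=29  I7 writes R2
t=30  I6 exec-done
t=31  I6 writes R3
t=32  I8 issues→MUL
t=33  I8 reads
t=39  I8 exec-done
t=40  I8 writes R1

cycle = 26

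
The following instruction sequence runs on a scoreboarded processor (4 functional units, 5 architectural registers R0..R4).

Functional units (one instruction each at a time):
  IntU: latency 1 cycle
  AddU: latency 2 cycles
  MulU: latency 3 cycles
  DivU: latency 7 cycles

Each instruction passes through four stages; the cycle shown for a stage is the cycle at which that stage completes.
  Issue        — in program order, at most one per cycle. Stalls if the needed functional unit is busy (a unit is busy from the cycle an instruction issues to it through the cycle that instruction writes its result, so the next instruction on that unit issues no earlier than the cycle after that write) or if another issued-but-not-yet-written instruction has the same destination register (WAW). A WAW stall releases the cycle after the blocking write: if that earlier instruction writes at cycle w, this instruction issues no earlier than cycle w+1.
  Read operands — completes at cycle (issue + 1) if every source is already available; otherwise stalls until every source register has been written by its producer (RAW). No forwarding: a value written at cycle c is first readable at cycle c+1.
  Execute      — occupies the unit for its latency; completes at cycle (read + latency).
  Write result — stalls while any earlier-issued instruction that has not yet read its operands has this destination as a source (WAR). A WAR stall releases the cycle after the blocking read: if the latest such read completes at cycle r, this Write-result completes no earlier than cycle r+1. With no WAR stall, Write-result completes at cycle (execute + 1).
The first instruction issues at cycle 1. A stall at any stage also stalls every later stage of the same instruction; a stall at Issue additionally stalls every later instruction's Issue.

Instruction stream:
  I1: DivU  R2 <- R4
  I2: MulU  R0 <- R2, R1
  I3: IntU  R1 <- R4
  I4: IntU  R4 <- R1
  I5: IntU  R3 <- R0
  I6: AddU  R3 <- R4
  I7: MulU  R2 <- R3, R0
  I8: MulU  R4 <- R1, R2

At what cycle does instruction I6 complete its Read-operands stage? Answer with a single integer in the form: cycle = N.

t=1  I1 dispatched to DivU
t=2  I1 operands ready, I2 dispatched to MulU
t=3  I3 dispatched to IntU
t=4  I3 operands ready
t=5  I3 complete
t=9  I1 complete
t=10  R2←I1
t=11  I2 operands ready
t=12  R1←I3
t=13  I4 dispatched to IntU
t=14  I2 complete, I4 operands ready
t=15  R0←I2, I4 complete
t=16  R4←I4
t=17  I5 dispatched to IntU
t=18  I5 operands ready
t=19  I5 complete
t=20  R3←I5
t=21  I6 dispatched to AddU
t=22  I6 operands ready, I7 dispatched to MulU
t=24  I6 complete
t=25  R3←I6
t=26  I7 operands ready
t=29  I7 complete
t=30  R2←I7
t=31  I8 dispatched to MulU
t=32  I8 operands ready
t=35  I8 complete
t=36  R4←I8

cycle = 22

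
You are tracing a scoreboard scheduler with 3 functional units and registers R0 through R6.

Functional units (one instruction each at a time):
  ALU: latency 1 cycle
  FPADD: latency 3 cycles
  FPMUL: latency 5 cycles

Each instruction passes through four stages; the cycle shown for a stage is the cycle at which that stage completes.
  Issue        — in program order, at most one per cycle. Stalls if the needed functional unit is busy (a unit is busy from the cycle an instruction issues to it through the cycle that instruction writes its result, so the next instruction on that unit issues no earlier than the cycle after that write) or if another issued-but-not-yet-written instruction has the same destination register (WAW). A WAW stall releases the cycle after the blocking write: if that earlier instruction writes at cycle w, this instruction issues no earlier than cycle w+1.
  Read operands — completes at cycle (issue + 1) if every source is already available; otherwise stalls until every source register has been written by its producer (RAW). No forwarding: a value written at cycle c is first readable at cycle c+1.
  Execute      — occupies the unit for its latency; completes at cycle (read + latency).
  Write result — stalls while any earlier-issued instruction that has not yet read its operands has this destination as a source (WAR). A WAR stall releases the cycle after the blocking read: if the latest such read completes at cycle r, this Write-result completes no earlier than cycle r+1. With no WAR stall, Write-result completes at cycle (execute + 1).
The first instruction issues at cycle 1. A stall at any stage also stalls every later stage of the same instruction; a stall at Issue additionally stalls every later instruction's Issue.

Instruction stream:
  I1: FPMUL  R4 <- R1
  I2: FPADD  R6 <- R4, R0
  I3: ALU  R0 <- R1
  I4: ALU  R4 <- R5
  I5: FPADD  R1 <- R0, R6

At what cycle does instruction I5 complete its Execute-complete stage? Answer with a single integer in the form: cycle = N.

1) issue 1, read 2, done 7, write 8
2) issue 2, read 9, done 12, write 13  <RAW R4: wait I1 write@8>
3) issue 3, read 4, done 5, write 10  <WAR R0: wait I2 read@9>
4) issue 11, read 12, done 13, write 14  <struct: ALU busy until I3 writes@10>
5) issue 14, read 15, done 18, write 19  <struct: FPADD busy until I2 writes@13>

cycle = 18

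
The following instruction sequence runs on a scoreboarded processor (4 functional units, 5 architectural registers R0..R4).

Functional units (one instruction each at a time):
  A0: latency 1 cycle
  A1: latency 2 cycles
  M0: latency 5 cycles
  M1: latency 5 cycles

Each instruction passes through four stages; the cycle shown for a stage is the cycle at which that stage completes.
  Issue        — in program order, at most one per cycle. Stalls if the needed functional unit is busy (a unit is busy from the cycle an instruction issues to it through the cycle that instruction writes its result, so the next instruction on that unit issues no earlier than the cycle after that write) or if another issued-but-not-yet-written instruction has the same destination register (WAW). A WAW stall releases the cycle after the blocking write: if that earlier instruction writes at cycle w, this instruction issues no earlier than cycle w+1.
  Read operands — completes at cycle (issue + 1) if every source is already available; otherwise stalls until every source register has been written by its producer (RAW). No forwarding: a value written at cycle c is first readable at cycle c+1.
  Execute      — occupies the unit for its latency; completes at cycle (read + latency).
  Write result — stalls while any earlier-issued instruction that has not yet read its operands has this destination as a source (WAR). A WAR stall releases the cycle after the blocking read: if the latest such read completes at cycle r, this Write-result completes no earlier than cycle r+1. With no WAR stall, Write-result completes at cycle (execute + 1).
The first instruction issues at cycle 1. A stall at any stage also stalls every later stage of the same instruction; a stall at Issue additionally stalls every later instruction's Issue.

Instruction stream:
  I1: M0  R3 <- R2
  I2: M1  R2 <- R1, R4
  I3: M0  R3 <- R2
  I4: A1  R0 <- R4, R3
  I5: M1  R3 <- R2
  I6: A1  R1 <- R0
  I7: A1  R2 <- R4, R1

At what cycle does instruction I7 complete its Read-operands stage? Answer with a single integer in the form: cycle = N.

I1  is:1  ro:2  ex:7  wr:8
I2  is:2  ro:3  ex:8  wr:9
I3  is:9  ro:10  ex:15  wr:16  — struct: M0 busy until I1 writes@8
I4  is:10  ro:17  ex:19  wr:20  — RAW R3: wait I3 write@16
I5  is:17  ro:18  ex:23  wr:24  — WAW R3: wait I3 write@16
I6  is:21  ro:22  ex:24  wr:25  — struct: A1 busy until I4 writes@20
I7  is:26  ro:27  ex:29  wr:30  — struct: A1 busy until I6 writes@25

cycle = 27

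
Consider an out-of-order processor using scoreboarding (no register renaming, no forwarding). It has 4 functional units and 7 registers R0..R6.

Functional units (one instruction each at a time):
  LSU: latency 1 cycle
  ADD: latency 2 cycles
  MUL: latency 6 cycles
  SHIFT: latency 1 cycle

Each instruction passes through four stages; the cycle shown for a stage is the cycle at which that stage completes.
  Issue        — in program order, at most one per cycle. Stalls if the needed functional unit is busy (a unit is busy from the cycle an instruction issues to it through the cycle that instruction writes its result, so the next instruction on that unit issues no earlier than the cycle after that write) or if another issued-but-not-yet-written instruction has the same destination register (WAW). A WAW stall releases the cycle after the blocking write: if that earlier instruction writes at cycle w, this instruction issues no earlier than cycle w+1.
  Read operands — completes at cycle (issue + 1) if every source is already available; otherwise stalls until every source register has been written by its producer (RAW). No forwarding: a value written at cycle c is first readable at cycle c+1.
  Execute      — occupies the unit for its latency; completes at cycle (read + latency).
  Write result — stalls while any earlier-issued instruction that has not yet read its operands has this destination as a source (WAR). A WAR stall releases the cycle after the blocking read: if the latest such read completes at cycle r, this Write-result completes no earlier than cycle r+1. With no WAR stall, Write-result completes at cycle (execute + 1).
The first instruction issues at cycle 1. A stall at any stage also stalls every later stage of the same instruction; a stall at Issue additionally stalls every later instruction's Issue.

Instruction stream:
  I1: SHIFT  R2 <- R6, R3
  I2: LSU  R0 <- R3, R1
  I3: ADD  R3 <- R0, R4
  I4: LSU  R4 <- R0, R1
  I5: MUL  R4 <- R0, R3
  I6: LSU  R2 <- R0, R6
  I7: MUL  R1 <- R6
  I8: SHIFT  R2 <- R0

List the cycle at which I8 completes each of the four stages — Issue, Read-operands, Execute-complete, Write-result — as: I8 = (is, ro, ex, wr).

c1: I1 dispatched to SHIFT
c2: I1 operands ready · I2 dispatched to LSU
c3: I1 complete · I2 operands ready · I3 dispatched to ADD
c4: R2←I1 · I2 complete
c5: R0←I2
c6: I3 operands ready · I4 dispatched to LSU
c7: I4 operands ready
c8: I3 complete · I4 complete
c9: R3←I3 · R4←I4
c10: I5 dispatched to MUL
c11: I5 operands ready · I6 dispatched to LSU
c12: I6 operands ready
c13: I6 complete
c14: R2←I6
c17: I5 complete
c18: R4←I5
c19: I7 dispatched to MUL
c20: I7 operands ready · I8 dispatched to SHIFT
c21: I8 operands ready
c22: I8 complete
c23: R2←I8
c26: I7 complete
c27: R1←I7

I8 = (20, 21, 22, 23)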